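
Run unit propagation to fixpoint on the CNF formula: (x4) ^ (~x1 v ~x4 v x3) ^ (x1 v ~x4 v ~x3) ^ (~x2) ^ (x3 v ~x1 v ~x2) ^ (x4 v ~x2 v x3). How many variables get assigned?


Unit propagation repeatedly assigns the literal in any unit clause, then simplifies.
Assignments in order: x4 = T, x2 = F.
No further unit clauses remain.
Total variables assigned = 2.

2


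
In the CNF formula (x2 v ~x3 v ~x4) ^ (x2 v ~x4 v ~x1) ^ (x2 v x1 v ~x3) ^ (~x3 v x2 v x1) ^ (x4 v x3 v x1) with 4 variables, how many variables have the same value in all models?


Find all satisfying assignments: 10 model(s).
Check which variables have the same value in every model.
No variable is fixed across all models.
Backbone size = 0.

0


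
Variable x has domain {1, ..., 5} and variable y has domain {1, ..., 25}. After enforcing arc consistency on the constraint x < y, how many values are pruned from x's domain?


For the constraint x < y, x needs a supporting value in y's domain.
x can be at most 24 (one less than y's maximum).
Valid x values from domain: 5 out of 5.
Pruned = 5 - 5 = 0.

0


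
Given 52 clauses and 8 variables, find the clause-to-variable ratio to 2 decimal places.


Clause-to-variable ratio = clauses / variables.
52 / 8 = 6.5.

6.5


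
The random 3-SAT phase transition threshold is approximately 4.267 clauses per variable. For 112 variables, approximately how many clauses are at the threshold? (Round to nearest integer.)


The 3-SAT phase transition occurs at approximately 4.267 clauses per variable.
m = 4.267 * 112 = 477.904.
Rounded to nearest integer: 478.

478


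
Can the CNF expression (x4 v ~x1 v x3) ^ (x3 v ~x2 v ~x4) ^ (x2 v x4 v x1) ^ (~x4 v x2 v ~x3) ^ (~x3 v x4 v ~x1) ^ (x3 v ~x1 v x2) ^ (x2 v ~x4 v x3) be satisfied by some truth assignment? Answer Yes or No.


Check all 16 possible truth assignments.
Number of satisfying assignments found: 4.
The formula is satisfiable.

Yes


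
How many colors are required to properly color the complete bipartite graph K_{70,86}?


K_{70,86} is bipartite by definition: the two parts are independent sets, with every edge crossing between them.
Color all vertices in one part with color 1 and all vertices in the other part with color 2.
Since the graph has at least one edge, one color does not suffice.
Chromatic number = 2.

2


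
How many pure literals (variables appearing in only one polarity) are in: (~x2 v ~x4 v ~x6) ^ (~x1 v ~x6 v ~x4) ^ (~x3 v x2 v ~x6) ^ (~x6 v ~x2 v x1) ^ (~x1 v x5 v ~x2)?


A pure literal appears in only one polarity across all clauses.
Pure literals: x3 (negative only), x4 (negative only), x5 (positive only), x6 (negative only).
Count = 4.

4


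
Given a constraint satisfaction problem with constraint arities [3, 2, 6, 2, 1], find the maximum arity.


The arities are: 3, 2, 6, 2, 1.
Scan for the maximum value.
Maximum arity = 6.

6


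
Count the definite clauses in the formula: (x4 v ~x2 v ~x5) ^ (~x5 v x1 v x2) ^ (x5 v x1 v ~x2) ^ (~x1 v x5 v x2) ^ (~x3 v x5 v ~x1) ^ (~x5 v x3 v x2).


A definite clause has exactly one positive literal.
Clause 1: 1 positive -> definite
Clause 2: 2 positive -> not definite
Clause 3: 2 positive -> not definite
Clause 4: 2 positive -> not definite
Clause 5: 1 positive -> definite
Clause 6: 2 positive -> not definite
Definite clause count = 2.

2


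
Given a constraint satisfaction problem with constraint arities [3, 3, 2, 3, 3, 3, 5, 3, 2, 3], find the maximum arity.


The arities are: 3, 3, 2, 3, 3, 3, 5, 3, 2, 3.
Scan for the maximum value.
Maximum arity = 5.

5


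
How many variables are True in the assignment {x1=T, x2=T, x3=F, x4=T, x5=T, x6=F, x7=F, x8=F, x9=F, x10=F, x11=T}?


The weight is the number of variables assigned True.
True variables: x1, x2, x4, x5, x11.
Weight = 5.

5


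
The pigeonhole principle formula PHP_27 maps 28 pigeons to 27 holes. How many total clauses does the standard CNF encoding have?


The PHP encoding has two parts:
1) At-least-one-hole clauses: 28 (one per pigeon, each with 27 literals).
2) At-most-one-pigeon-per-hole clauses: 27 holes * C(28,2) = 27 * 378 = 10206.
Total clauses = 28 + 10206 = 10234.

10234


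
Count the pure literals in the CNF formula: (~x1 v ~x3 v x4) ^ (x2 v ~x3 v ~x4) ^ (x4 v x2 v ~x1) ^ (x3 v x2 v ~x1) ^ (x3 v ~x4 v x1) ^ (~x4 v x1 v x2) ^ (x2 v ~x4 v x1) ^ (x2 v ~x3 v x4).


A pure literal appears in only one polarity across all clauses.
Pure literals: x2 (positive only).
Count = 1.

1


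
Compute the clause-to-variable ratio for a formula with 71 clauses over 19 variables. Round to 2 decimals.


Clause-to-variable ratio = clauses / variables.
71 / 19 = 3.74.

3.74


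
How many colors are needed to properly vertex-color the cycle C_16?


A cycle on an even number of vertices is bipartite: alternate two colors around the cycle.
Since 16 is even, two colors suffice, and at least two are needed because the graph has edges.
Chromatic number = 2.

2


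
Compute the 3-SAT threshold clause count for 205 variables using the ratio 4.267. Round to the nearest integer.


The 3-SAT phase transition occurs at approximately 4.267 clauses per variable.
m = 4.267 * 205 = 874.735.
Rounded to nearest integer: 875.

875


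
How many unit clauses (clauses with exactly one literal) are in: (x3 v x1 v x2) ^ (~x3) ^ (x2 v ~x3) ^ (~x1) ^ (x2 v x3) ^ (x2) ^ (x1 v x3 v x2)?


A unit clause contains exactly one literal.
Unit clauses found: (~x3), (~x1), (x2).
Count = 3.

3


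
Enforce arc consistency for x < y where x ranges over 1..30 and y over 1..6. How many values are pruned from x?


For the constraint x < y, x needs a supporting value in y's domain.
x can be at most 5 (one less than y's maximum).
Valid x values from domain: 5 out of 30.
Pruned = 30 - 5 = 25.

25


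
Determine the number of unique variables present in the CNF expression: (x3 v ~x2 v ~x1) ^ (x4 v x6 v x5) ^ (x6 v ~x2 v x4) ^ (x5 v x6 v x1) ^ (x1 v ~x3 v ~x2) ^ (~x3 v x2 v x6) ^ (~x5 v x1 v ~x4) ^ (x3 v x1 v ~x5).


Identify each distinct variable in the formula.
Variables found: x1, x2, x3, x4, x5, x6.
Total distinct variables = 6.

6


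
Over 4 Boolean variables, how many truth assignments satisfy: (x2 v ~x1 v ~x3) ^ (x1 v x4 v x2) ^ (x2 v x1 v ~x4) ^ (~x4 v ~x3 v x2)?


Enumerate all 16 truth assignments over 4 variables.
Test each against every clause.
Satisfying assignments found: 10.

10


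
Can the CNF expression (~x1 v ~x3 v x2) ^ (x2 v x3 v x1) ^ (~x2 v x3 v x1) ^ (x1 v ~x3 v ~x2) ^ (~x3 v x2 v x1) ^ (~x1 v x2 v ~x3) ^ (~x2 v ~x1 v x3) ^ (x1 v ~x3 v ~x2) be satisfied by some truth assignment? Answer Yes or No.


Check all 8 possible truth assignments.
Number of satisfying assignments found: 2.
The formula is satisfiable.

Yes


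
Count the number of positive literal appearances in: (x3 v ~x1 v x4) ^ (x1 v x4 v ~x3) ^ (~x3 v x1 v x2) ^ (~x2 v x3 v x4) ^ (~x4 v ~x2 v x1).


Scan each clause for unnegated literals.
Clause 1: 2 positive; Clause 2: 2 positive; Clause 3: 2 positive; Clause 4: 2 positive; Clause 5: 1 positive.
Total positive literal occurrences = 9.

9


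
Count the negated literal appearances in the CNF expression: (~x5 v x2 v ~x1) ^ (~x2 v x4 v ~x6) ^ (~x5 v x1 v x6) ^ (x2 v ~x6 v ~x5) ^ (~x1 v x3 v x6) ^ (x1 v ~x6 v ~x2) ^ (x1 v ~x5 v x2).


Scan each clause for negated literals.
Clause 1: 2 negative; Clause 2: 2 negative; Clause 3: 1 negative; Clause 4: 2 negative; Clause 5: 1 negative; Clause 6: 2 negative; Clause 7: 1 negative.
Total negative literal occurrences = 11.

11


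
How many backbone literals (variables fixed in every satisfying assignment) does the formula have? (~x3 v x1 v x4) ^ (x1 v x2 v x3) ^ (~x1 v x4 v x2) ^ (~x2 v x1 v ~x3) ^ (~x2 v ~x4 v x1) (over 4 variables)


Find all satisfying assignments: 8 model(s).
Check which variables have the same value in every model.
No variable is fixed across all models.
Backbone size = 0.

0


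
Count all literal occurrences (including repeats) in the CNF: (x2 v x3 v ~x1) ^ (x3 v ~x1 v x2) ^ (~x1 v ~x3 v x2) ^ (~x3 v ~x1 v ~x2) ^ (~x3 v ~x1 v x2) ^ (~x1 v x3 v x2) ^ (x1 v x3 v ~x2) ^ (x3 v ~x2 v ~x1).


Clause lengths: 3, 3, 3, 3, 3, 3, 3, 3.
Sum = 3 + 3 + 3 + 3 + 3 + 3 + 3 + 3 = 24.

24


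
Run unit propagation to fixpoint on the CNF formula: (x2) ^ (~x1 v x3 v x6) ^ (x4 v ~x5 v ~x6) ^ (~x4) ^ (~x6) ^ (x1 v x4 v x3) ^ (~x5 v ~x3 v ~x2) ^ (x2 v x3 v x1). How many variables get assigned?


Unit propagation repeatedly assigns the literal in any unit clause, then simplifies.
Assignments in order: x2 = T, x4 = F, x6 = F.
No further unit clauses remain.
Total variables assigned = 3.

3


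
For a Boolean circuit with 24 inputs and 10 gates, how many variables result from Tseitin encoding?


The Tseitin transformation introduces one auxiliary variable per gate.
Total variables = inputs + gates = 24 + 10 = 34.

34


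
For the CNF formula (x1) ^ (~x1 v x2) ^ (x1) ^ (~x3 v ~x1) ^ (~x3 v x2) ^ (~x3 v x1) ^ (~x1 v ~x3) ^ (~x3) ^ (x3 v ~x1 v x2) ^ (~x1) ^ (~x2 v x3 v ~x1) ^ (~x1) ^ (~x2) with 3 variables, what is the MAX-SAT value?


Enumerate all 8 truth assignments.
For each, count how many of the 13 clauses are satisfied.
The formula is not fully satisfiable, so the maximum is below 13.
Maximum simultaneously satisfiable clauses = 11.

11


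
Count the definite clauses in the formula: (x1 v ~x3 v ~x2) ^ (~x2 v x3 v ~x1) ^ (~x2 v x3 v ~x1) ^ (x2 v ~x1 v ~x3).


A definite clause has exactly one positive literal.
Clause 1: 1 positive -> definite
Clause 2: 1 positive -> definite
Clause 3: 1 positive -> definite
Clause 4: 1 positive -> definite
Definite clause count = 4.

4


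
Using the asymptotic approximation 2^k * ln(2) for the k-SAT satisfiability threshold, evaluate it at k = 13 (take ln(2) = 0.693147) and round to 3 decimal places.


Using the asymptotic formula: threshold ~ 2^k * ln(2).
2^13 = 8192.
8192 * 0.693147 = 5678.26.

5678.26


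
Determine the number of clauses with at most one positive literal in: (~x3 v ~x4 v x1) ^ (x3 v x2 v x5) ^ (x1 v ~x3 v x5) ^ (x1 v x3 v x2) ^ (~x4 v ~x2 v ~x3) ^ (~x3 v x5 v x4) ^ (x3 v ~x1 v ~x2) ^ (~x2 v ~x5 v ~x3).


A Horn clause has at most one positive literal.
Clause 1: 1 positive lit(s) -> Horn
Clause 2: 3 positive lit(s) -> not Horn
Clause 3: 2 positive lit(s) -> not Horn
Clause 4: 3 positive lit(s) -> not Horn
Clause 5: 0 positive lit(s) -> Horn
Clause 6: 2 positive lit(s) -> not Horn
Clause 7: 1 positive lit(s) -> Horn
Clause 8: 0 positive lit(s) -> Horn
Total Horn clauses = 4.

4


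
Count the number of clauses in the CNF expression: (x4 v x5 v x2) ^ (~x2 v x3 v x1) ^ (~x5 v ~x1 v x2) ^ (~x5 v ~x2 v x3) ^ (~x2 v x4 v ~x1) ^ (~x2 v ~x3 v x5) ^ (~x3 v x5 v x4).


Each group enclosed in parentheses joined by ^ is one clause.
Counting the conjuncts: 7 clauses.

7


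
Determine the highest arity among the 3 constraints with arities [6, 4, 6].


The arities are: 6, 4, 6.
Scan for the maximum value.
Maximum arity = 6.

6


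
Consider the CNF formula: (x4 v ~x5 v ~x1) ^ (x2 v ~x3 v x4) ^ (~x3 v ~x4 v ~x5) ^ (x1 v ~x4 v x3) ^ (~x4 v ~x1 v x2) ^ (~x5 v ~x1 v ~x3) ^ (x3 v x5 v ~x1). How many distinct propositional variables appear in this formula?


Identify each distinct variable in the formula.
Variables found: x1, x2, x3, x4, x5.
Total distinct variables = 5.

5


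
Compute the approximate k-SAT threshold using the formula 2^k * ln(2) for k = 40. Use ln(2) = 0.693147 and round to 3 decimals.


Using the asymptotic formula: threshold ~ 2^k * ln(2).
2^40 = 1099511627776.
1099511627776 * 0.693147 = 762123186258.051.

762123186258.051


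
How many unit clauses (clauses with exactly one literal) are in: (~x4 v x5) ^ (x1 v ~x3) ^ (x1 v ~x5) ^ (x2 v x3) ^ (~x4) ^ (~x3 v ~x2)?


A unit clause contains exactly one literal.
Unit clauses found: (~x4).
Count = 1.

1


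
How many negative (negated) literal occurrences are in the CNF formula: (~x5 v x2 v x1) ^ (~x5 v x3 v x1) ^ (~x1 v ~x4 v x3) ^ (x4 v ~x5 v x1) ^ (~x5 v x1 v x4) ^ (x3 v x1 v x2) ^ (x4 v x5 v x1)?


Scan each clause for negated literals.
Clause 1: 1 negative; Clause 2: 1 negative; Clause 3: 2 negative; Clause 4: 1 negative; Clause 5: 1 negative; Clause 6: 0 negative; Clause 7: 0 negative.
Total negative literal occurrences = 6.

6


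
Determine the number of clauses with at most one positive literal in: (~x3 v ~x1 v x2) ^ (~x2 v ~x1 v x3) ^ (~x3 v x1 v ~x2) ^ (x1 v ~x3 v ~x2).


A Horn clause has at most one positive literal.
Clause 1: 1 positive lit(s) -> Horn
Clause 2: 1 positive lit(s) -> Horn
Clause 3: 1 positive lit(s) -> Horn
Clause 4: 1 positive lit(s) -> Horn
Total Horn clauses = 4.

4


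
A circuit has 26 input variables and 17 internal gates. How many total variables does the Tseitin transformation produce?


The Tseitin transformation introduces one auxiliary variable per gate.
Total variables = inputs + gates = 26 + 17 = 43.

43


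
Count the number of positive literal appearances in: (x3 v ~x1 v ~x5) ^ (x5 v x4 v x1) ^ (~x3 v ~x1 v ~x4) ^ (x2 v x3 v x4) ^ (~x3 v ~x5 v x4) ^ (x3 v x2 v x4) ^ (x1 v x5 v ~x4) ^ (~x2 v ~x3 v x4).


Scan each clause for unnegated literals.
Clause 1: 1 positive; Clause 2: 3 positive; Clause 3: 0 positive; Clause 4: 3 positive; Clause 5: 1 positive; Clause 6: 3 positive; Clause 7: 2 positive; Clause 8: 1 positive.
Total positive literal occurrences = 14.

14


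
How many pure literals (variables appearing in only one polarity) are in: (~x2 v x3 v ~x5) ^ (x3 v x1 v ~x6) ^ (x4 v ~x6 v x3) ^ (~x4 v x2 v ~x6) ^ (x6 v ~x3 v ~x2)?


A pure literal appears in only one polarity across all clauses.
Pure literals: x1 (positive only), x5 (negative only).
Count = 2.

2


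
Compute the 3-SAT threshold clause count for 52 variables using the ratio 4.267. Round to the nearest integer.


The 3-SAT phase transition occurs at approximately 4.267 clauses per variable.
m = 4.267 * 52 = 221.884.
Rounded to nearest integer: 222.

222


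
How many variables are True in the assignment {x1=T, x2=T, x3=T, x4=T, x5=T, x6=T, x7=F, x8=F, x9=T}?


The weight is the number of variables assigned True.
True variables: x1, x2, x3, x4, x5, x6, x9.
Weight = 7.

7


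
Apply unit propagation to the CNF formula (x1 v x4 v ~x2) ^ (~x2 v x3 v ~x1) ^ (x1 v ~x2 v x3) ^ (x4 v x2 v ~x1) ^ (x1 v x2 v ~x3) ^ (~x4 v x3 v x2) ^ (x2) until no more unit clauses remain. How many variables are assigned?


Unit propagation repeatedly assigns the literal in any unit clause, then simplifies.
Assignments in order: x2 = T.
No further unit clauses remain.
Total variables assigned = 1.

1


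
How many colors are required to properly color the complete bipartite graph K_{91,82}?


K_{91,82} is bipartite by definition: the two parts are independent sets, with every edge crossing between them.
Color all vertices in one part with color 1 and all vertices in the other part with color 2.
Since the graph has at least one edge, one color does not suffice.
Chromatic number = 2.

2


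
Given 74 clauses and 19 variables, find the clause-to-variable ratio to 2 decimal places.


Clause-to-variable ratio = clauses / variables.
74 / 19 = 3.89.

3.89


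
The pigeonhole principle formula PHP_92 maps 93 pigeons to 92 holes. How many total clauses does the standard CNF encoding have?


The PHP encoding has two parts:
1) At-least-one-hole clauses: 93 (one per pigeon, each with 92 literals).
2) At-most-one-pigeon-per-hole clauses: 92 holes * C(93,2) = 92 * 4278 = 393576.
Total clauses = 93 + 393576 = 393669.

393669


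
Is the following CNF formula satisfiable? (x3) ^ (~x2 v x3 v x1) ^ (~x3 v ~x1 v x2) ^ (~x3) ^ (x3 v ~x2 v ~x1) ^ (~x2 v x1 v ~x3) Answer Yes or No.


Check all 8 possible truth assignments.
Number of satisfying assignments found: 0.
The formula is unsatisfiable.

No


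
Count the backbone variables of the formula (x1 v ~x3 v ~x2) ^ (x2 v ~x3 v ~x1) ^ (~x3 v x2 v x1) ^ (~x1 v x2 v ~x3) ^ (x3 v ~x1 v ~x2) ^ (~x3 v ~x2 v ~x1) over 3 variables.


Find all satisfying assignments: 3 model(s).
Check which variables have the same value in every model.
Fixed variables: x3=F.
Backbone size = 1.

1


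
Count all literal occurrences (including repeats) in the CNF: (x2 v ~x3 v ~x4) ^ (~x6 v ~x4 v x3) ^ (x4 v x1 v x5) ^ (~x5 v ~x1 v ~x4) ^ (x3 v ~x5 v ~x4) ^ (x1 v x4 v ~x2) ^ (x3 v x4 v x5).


Clause lengths: 3, 3, 3, 3, 3, 3, 3.
Sum = 3 + 3 + 3 + 3 + 3 + 3 + 3 = 21.

21


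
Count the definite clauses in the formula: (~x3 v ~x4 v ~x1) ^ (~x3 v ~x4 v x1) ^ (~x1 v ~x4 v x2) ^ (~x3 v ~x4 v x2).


A definite clause has exactly one positive literal.
Clause 1: 0 positive -> not definite
Clause 2: 1 positive -> definite
Clause 3: 1 positive -> definite
Clause 4: 1 positive -> definite
Definite clause count = 3.

3


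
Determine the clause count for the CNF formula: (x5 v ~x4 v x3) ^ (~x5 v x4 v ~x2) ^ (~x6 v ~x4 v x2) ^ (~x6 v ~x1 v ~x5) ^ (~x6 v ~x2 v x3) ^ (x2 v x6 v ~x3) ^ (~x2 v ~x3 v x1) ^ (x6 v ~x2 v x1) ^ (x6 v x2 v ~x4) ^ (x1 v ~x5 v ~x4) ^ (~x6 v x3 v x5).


Each group enclosed in parentheses joined by ^ is one clause.
Counting the conjuncts: 11 clauses.

11


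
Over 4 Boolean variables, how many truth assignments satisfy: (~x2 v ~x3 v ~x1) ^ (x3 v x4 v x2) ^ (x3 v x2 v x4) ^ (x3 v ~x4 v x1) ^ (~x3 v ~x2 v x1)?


Enumerate all 16 truth assignments over 4 variables.
Test each against every clause.
Satisfying assignments found: 8.

8


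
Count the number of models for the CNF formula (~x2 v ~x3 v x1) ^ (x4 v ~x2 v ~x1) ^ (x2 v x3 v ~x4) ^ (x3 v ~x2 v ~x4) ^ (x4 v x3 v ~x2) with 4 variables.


Enumerate all 16 truth assignments over 4 variables.
Test each against every clause.
Satisfying assignments found: 7.

7


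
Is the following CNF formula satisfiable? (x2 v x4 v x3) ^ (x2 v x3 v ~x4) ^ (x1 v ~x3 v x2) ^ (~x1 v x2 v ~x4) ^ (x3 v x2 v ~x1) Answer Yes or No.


Check all 16 possible truth assignments.
Number of satisfying assignments found: 9.
The formula is satisfiable.

Yes


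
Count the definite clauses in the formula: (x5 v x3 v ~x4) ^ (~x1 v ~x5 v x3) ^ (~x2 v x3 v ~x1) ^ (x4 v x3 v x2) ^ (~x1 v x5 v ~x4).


A definite clause has exactly one positive literal.
Clause 1: 2 positive -> not definite
Clause 2: 1 positive -> definite
Clause 3: 1 positive -> definite
Clause 4: 3 positive -> not definite
Clause 5: 1 positive -> definite
Definite clause count = 3.

3


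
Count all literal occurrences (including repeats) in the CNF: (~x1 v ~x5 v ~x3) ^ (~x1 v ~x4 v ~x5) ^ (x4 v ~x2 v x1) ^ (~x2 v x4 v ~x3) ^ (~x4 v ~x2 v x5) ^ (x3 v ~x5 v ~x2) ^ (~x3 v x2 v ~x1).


Clause lengths: 3, 3, 3, 3, 3, 3, 3.
Sum = 3 + 3 + 3 + 3 + 3 + 3 + 3 = 21.

21


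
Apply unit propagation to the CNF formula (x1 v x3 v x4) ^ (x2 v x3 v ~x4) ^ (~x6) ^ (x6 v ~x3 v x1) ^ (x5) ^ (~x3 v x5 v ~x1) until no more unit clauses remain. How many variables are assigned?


Unit propagation repeatedly assigns the literal in any unit clause, then simplifies.
Assignments in order: x6 = F, x5 = T.
No further unit clauses remain.
Total variables assigned = 2.

2


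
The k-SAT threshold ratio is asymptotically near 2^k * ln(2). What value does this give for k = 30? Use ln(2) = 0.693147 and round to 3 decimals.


Using the asymptotic formula: threshold ~ 2^k * ln(2).
2^30 = 1073741824.
1073741824 * 0.693147 = 744260924.08.

744260924.08


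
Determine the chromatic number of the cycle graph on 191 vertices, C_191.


An odd cycle cannot be 2-colored: alternating two colors around the cycle returns to the start with a conflict.
Since 191 is odd, three colors are required (and three suffice).
Chromatic number = 3.

3


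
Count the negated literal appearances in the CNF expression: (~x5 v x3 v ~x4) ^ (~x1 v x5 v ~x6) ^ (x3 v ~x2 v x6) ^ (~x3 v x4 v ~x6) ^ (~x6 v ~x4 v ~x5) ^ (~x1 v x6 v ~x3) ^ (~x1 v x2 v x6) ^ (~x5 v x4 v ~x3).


Scan each clause for negated literals.
Clause 1: 2 negative; Clause 2: 2 negative; Clause 3: 1 negative; Clause 4: 2 negative; Clause 5: 3 negative; Clause 6: 2 negative; Clause 7: 1 negative; Clause 8: 2 negative.
Total negative literal occurrences = 15.

15


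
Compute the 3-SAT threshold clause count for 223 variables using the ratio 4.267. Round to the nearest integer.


The 3-SAT phase transition occurs at approximately 4.267 clauses per variable.
m = 4.267 * 223 = 951.541.
Rounded to nearest integer: 952.

952


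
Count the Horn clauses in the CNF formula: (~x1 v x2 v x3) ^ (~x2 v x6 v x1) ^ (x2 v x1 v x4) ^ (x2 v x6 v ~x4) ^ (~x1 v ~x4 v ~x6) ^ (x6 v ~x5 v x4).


A Horn clause has at most one positive literal.
Clause 1: 2 positive lit(s) -> not Horn
Clause 2: 2 positive lit(s) -> not Horn
Clause 3: 3 positive lit(s) -> not Horn
Clause 4: 2 positive lit(s) -> not Horn
Clause 5: 0 positive lit(s) -> Horn
Clause 6: 2 positive lit(s) -> not Horn
Total Horn clauses = 1.

1


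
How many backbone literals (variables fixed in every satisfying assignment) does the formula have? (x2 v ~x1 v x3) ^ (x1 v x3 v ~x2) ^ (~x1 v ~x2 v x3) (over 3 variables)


Find all satisfying assignments: 5 model(s).
Check which variables have the same value in every model.
No variable is fixed across all models.
Backbone size = 0.

0


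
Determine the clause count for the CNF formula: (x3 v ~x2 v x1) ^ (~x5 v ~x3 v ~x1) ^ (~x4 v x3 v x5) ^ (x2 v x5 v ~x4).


Each group enclosed in parentheses joined by ^ is one clause.
Counting the conjuncts: 4 clauses.

4


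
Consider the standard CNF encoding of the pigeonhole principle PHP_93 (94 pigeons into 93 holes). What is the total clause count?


The PHP encoding has two parts:
1) At-least-one-hole clauses: 94 (one per pigeon, each with 93 literals).
2) At-most-one-pigeon-per-hole clauses: 93 holes * C(94,2) = 93 * 4371 = 406503.
Total clauses = 94 + 406503 = 406597.

406597


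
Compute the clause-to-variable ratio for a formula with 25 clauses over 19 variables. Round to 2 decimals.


Clause-to-variable ratio = clauses / variables.
25 / 19 = 1.32.

1.32


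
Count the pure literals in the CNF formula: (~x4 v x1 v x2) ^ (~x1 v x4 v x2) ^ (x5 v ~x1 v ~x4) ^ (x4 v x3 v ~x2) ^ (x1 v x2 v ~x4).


A pure literal appears in only one polarity across all clauses.
Pure literals: x3 (positive only), x5 (positive only).
Count = 2.

2


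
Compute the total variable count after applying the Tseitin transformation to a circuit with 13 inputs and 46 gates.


The Tseitin transformation introduces one auxiliary variable per gate.
Total variables = inputs + gates = 13 + 46 = 59.

59


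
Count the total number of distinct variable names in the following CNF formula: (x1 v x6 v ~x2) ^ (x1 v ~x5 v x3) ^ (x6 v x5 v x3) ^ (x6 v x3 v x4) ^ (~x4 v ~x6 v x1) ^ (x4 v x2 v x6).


Identify each distinct variable in the formula.
Variables found: x1, x2, x3, x4, x5, x6.
Total distinct variables = 6.

6


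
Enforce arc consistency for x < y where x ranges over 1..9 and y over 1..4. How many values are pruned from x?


For the constraint x < y, x needs a supporting value in y's domain.
x can be at most 3 (one less than y's maximum).
Valid x values from domain: 3 out of 9.
Pruned = 9 - 3 = 6.

6


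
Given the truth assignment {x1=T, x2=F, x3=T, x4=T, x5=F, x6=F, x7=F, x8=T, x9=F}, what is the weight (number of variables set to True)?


The weight is the number of variables assigned True.
True variables: x1, x3, x4, x8.
Weight = 4.

4


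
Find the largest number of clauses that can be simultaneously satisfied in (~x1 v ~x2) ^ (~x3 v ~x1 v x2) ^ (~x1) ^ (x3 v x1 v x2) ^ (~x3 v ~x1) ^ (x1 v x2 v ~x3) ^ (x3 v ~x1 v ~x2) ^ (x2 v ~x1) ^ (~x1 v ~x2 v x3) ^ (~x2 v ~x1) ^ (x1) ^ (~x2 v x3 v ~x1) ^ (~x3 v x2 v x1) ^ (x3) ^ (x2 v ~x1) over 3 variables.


Enumerate all 8 truth assignments.
For each, count how many of the 15 clauses are satisfied.
The formula is not fully satisfiable, so the maximum is below 15.
Maximum simultaneously satisfiable clauses = 14.

14


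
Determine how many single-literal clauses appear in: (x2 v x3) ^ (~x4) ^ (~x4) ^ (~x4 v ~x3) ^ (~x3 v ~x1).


A unit clause contains exactly one literal.
Unit clauses found: (~x4), (~x4).
Count = 2.

2


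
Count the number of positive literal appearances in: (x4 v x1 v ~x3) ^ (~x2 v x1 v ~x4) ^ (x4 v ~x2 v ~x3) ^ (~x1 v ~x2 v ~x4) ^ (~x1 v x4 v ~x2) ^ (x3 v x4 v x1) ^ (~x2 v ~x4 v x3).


Scan each clause for unnegated literals.
Clause 1: 2 positive; Clause 2: 1 positive; Clause 3: 1 positive; Clause 4: 0 positive; Clause 5: 1 positive; Clause 6: 3 positive; Clause 7: 1 positive.
Total positive literal occurrences = 9.

9


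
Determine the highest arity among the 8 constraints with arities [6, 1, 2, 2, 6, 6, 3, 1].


The arities are: 6, 1, 2, 2, 6, 6, 3, 1.
Scan for the maximum value.
Maximum arity = 6.

6


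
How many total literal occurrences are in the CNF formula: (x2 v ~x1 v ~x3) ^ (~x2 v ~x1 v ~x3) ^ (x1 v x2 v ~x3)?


Clause lengths: 3, 3, 3.
Sum = 3 + 3 + 3 = 9.

9


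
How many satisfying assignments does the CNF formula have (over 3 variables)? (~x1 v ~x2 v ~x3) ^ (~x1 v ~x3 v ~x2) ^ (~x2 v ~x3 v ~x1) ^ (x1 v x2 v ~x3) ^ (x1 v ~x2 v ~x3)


Enumerate all 8 truth assignments over 3 variables.
Test each against every clause.
Satisfying assignments found: 5.

5


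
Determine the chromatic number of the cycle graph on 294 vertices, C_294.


A cycle on an even number of vertices is bipartite: alternate two colors around the cycle.
Since 294 is even, two colors suffice, and at least two are needed because the graph has edges.
Chromatic number = 2.

2


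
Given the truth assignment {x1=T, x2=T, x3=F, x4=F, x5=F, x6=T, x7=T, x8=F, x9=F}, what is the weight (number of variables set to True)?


The weight is the number of variables assigned True.
True variables: x1, x2, x6, x7.
Weight = 4.

4


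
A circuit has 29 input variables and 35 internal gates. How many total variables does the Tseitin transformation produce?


The Tseitin transformation introduces one auxiliary variable per gate.
Total variables = inputs + gates = 29 + 35 = 64.

64


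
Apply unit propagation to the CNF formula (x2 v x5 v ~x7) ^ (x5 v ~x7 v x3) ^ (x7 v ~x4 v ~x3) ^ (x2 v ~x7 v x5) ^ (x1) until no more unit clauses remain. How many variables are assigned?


Unit propagation repeatedly assigns the literal in any unit clause, then simplifies.
Assignments in order: x1 = T.
No further unit clauses remain.
Total variables assigned = 1.

1


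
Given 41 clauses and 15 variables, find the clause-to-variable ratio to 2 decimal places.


Clause-to-variable ratio = clauses / variables.
41 / 15 = 2.73.

2.73


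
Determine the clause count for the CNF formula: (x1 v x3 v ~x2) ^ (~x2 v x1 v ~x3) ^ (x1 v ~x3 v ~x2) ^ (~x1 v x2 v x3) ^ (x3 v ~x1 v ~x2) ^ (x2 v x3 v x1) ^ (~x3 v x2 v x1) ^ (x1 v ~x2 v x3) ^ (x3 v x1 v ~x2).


Each group enclosed in parentheses joined by ^ is one clause.
Counting the conjuncts: 9 clauses.

9


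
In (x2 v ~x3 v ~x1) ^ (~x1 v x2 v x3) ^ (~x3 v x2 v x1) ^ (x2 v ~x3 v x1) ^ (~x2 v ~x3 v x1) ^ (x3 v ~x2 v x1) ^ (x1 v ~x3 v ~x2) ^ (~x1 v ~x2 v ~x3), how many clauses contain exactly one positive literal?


A definite clause has exactly one positive literal.
Clause 1: 1 positive -> definite
Clause 2: 2 positive -> not definite
Clause 3: 2 positive -> not definite
Clause 4: 2 positive -> not definite
Clause 5: 1 positive -> definite
Clause 6: 2 positive -> not definite
Clause 7: 1 positive -> definite
Clause 8: 0 positive -> not definite
Definite clause count = 3.

3


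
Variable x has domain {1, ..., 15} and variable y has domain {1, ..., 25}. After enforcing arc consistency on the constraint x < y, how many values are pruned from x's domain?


For the constraint x < y, x needs a supporting value in y's domain.
x can be at most 24 (one less than y's maximum).
Valid x values from domain: 15 out of 15.
Pruned = 15 - 15 = 0.

0


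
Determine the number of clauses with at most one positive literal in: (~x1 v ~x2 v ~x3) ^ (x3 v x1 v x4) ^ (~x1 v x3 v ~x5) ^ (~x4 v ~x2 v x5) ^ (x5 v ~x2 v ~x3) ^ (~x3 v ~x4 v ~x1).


A Horn clause has at most one positive literal.
Clause 1: 0 positive lit(s) -> Horn
Clause 2: 3 positive lit(s) -> not Horn
Clause 3: 1 positive lit(s) -> Horn
Clause 4: 1 positive lit(s) -> Horn
Clause 5: 1 positive lit(s) -> Horn
Clause 6: 0 positive lit(s) -> Horn
Total Horn clauses = 5.

5


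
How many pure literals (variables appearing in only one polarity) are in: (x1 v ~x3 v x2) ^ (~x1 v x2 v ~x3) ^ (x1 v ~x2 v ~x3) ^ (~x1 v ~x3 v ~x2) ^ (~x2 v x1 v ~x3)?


A pure literal appears in only one polarity across all clauses.
Pure literals: x3 (negative only).
Count = 1.

1


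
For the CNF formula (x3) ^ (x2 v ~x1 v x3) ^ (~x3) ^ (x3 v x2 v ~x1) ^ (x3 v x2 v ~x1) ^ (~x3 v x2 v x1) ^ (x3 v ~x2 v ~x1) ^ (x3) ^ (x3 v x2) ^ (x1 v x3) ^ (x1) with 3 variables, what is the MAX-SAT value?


Enumerate all 8 truth assignments.
For each, count how many of the 11 clauses are satisfied.
The formula is not fully satisfiable, so the maximum is below 11.
Maximum simultaneously satisfiable clauses = 10.

10


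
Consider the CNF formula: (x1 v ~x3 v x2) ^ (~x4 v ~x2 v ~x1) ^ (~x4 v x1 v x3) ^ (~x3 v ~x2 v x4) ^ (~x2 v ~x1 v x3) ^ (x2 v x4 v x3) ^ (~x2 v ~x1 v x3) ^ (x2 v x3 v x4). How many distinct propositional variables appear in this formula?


Identify each distinct variable in the formula.
Variables found: x1, x2, x3, x4.
Total distinct variables = 4.

4


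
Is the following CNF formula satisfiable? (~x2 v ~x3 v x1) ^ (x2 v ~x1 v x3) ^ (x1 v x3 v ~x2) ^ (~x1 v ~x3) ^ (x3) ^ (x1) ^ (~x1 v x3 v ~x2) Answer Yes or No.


Check all 8 possible truth assignments.
Number of satisfying assignments found: 0.
The formula is unsatisfiable.

No


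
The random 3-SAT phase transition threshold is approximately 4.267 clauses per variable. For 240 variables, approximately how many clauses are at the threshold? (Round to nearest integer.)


The 3-SAT phase transition occurs at approximately 4.267 clauses per variable.
m = 4.267 * 240 = 1024.08.
Rounded to nearest integer: 1024.

1024


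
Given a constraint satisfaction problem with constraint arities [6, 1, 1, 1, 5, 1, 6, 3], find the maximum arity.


The arities are: 6, 1, 1, 1, 5, 1, 6, 3.
Scan for the maximum value.
Maximum arity = 6.

6


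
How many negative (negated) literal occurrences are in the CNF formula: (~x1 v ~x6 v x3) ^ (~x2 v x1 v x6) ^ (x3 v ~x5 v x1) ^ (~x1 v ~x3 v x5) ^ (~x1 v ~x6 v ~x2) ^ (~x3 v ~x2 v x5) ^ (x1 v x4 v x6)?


Scan each clause for negated literals.
Clause 1: 2 negative; Clause 2: 1 negative; Clause 3: 1 negative; Clause 4: 2 negative; Clause 5: 3 negative; Clause 6: 2 negative; Clause 7: 0 negative.
Total negative literal occurrences = 11.

11


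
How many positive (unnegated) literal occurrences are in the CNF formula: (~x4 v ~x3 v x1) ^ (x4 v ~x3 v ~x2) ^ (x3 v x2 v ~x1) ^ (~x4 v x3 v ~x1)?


Scan each clause for unnegated literals.
Clause 1: 1 positive; Clause 2: 1 positive; Clause 3: 2 positive; Clause 4: 1 positive.
Total positive literal occurrences = 5.

5


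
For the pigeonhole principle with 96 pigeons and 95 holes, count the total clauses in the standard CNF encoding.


The PHP encoding has two parts:
1) At-least-one-hole clauses: 96 (one per pigeon, each with 95 literals).
2) At-most-one-pigeon-per-hole clauses: 95 holes * C(96,2) = 95 * 4560 = 433200.
Total clauses = 96 + 433200 = 433296.

433296


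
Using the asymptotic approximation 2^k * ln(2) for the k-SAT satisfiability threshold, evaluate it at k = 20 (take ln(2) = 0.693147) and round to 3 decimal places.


Using the asymptotic formula: threshold ~ 2^k * ln(2).
2^20 = 1048576.
1048576 * 0.693147 = 726817.309.

726817.309


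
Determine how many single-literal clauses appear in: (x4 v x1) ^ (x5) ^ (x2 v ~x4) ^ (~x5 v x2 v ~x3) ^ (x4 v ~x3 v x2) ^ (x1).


A unit clause contains exactly one literal.
Unit clauses found: (x5), (x1).
Count = 2.

2


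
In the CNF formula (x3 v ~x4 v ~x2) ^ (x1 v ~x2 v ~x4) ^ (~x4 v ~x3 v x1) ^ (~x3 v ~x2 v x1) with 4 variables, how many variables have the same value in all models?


Find all satisfying assignments: 11 model(s).
Check which variables have the same value in every model.
No variable is fixed across all models.
Backbone size = 0.

0


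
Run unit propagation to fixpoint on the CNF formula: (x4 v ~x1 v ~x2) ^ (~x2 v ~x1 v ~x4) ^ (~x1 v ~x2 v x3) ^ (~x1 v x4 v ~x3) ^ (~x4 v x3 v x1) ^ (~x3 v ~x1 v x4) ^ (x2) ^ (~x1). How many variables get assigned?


Unit propagation repeatedly assigns the literal in any unit clause, then simplifies.
Assignments in order: x2 = T, x1 = F.
No further unit clauses remain.
Total variables assigned = 2.

2


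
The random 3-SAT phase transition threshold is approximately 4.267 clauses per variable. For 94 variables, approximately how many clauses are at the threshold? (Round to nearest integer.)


The 3-SAT phase transition occurs at approximately 4.267 clauses per variable.
m = 4.267 * 94 = 401.098.
Rounded to nearest integer: 401.

401


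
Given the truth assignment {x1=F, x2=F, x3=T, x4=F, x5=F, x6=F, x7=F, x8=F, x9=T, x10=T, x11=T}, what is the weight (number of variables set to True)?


The weight is the number of variables assigned True.
True variables: x3, x9, x10, x11.
Weight = 4.

4


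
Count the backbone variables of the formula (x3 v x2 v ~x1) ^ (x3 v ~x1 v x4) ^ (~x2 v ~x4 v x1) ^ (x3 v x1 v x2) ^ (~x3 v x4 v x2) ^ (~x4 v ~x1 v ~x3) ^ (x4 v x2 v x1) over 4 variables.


Find all satisfying assignments: 5 model(s).
Check which variables have the same value in every model.
No variable is fixed across all models.
Backbone size = 0.

0


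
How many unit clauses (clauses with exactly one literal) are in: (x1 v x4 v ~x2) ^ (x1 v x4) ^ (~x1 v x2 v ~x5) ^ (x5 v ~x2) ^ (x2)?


A unit clause contains exactly one literal.
Unit clauses found: (x2).
Count = 1.

1


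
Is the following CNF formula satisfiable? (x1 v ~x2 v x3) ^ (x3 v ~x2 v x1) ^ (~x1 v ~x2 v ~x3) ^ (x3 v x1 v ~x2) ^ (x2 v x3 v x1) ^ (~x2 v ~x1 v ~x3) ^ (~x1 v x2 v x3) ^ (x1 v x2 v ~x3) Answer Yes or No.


Check all 8 possible truth assignments.
Number of satisfying assignments found: 3.
The formula is satisfiable.

Yes


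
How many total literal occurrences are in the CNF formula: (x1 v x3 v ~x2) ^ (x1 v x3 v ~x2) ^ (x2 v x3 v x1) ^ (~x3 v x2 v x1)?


Clause lengths: 3, 3, 3, 3.
Sum = 3 + 3 + 3 + 3 = 12.

12


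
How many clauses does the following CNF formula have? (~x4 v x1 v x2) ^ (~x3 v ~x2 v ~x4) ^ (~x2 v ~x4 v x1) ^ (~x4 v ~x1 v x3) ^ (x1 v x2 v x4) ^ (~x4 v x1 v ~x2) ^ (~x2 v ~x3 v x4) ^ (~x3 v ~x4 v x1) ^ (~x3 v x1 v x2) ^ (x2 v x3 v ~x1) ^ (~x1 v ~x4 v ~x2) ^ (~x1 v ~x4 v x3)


Each group enclosed in parentheses joined by ^ is one clause.
Counting the conjuncts: 12 clauses.

12


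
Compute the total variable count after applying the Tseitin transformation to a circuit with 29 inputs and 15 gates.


The Tseitin transformation introduces one auxiliary variable per gate.
Total variables = inputs + gates = 29 + 15 = 44.

44


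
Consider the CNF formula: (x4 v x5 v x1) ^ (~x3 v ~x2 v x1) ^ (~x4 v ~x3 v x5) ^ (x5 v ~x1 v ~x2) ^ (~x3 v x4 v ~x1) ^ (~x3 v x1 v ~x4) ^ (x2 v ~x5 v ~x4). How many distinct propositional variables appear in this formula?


Identify each distinct variable in the formula.
Variables found: x1, x2, x3, x4, x5.
Total distinct variables = 5.

5


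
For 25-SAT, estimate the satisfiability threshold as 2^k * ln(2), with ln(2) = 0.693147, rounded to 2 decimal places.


Using the asymptotic formula: threshold ~ 2^k * ln(2).
2^25 = 33554432.
33554432 * 0.693147 = 23258153.88.

23258153.88


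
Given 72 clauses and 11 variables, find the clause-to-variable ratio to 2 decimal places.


Clause-to-variable ratio = clauses / variables.
72 / 11 = 6.55.

6.55


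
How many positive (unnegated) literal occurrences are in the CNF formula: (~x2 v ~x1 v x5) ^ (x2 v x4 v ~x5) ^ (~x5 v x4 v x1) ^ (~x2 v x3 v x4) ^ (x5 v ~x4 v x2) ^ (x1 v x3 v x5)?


Scan each clause for unnegated literals.
Clause 1: 1 positive; Clause 2: 2 positive; Clause 3: 2 positive; Clause 4: 2 positive; Clause 5: 2 positive; Clause 6: 3 positive.
Total positive literal occurrences = 12.

12


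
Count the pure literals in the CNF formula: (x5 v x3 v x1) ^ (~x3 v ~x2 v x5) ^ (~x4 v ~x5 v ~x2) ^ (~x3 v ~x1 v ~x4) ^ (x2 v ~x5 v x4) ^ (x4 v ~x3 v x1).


A pure literal appears in only one polarity across all clauses.
No pure literals found.
Count = 0.

0


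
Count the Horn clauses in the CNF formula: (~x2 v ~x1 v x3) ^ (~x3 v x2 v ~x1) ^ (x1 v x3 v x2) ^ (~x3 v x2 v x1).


A Horn clause has at most one positive literal.
Clause 1: 1 positive lit(s) -> Horn
Clause 2: 1 positive lit(s) -> Horn
Clause 3: 3 positive lit(s) -> not Horn
Clause 4: 2 positive lit(s) -> not Horn
Total Horn clauses = 2.

2


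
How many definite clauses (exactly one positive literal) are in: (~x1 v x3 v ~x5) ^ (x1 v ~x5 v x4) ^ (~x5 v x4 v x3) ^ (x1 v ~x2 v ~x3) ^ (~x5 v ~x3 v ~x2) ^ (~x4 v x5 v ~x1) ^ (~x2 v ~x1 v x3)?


A definite clause has exactly one positive literal.
Clause 1: 1 positive -> definite
Clause 2: 2 positive -> not definite
Clause 3: 2 positive -> not definite
Clause 4: 1 positive -> definite
Clause 5: 0 positive -> not definite
Clause 6: 1 positive -> definite
Clause 7: 1 positive -> definite
Definite clause count = 4.

4


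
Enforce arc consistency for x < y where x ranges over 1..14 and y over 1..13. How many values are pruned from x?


For the constraint x < y, x needs a supporting value in y's domain.
x can be at most 12 (one less than y's maximum).
Valid x values from domain: 12 out of 14.
Pruned = 14 - 12 = 2.

2


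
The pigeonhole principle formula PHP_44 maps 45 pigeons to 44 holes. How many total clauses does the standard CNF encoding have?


The PHP encoding has two parts:
1) At-least-one-hole clauses: 45 (one per pigeon, each with 44 literals).
2) At-most-one-pigeon-per-hole clauses: 44 holes * C(45,2) = 44 * 990 = 43560.
Total clauses = 45 + 43560 = 43605.

43605


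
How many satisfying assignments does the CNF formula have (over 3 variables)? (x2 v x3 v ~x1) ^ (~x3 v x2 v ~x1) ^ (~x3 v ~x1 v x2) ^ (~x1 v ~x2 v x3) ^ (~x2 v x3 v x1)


Enumerate all 8 truth assignments over 3 variables.
Test each against every clause.
Satisfying assignments found: 4.

4


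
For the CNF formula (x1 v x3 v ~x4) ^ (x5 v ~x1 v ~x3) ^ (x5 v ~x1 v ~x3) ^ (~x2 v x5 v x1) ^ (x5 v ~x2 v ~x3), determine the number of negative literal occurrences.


Scan each clause for negated literals.
Clause 1: 1 negative; Clause 2: 2 negative; Clause 3: 2 negative; Clause 4: 1 negative; Clause 5: 2 negative.
Total negative literal occurrences = 8.

8


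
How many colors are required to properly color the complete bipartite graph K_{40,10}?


K_{40,10} is bipartite by definition: the two parts are independent sets, with every edge crossing between them.
Color all vertices in one part with color 1 and all vertices in the other part with color 2.
Since the graph has at least one edge, one color does not suffice.
Chromatic number = 2.

2


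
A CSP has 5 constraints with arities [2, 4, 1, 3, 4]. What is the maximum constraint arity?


The arities are: 2, 4, 1, 3, 4.
Scan for the maximum value.
Maximum arity = 4.

4


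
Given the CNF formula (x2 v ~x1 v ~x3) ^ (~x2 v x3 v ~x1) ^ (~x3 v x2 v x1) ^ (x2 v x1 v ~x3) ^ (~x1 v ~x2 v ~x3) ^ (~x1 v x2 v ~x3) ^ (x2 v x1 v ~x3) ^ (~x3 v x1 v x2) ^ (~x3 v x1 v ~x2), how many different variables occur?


Identify each distinct variable in the formula.
Variables found: x1, x2, x3.
Total distinct variables = 3.

3


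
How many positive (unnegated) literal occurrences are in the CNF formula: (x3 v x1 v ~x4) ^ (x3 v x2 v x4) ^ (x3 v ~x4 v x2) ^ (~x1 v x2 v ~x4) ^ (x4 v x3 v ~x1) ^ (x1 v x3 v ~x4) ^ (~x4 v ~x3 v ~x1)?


Scan each clause for unnegated literals.
Clause 1: 2 positive; Clause 2: 3 positive; Clause 3: 2 positive; Clause 4: 1 positive; Clause 5: 2 positive; Clause 6: 2 positive; Clause 7: 0 positive.
Total positive literal occurrences = 12.

12
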